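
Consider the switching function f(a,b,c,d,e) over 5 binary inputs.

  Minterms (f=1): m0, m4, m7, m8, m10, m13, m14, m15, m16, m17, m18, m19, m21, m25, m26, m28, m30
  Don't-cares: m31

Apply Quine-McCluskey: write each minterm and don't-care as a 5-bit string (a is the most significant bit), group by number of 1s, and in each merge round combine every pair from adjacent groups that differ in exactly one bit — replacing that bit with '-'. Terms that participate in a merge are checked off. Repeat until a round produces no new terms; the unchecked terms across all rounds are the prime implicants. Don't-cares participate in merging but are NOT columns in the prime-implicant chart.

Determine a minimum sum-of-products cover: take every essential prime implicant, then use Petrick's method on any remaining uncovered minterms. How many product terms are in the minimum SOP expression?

9

Round 0: 00000✓ 00100✓ 00111✓ 01000✓ 01010✓ 01101✓ 01110✓ 01111✓ 10000✓ 10001✓ 10010✓ 10011✓ 10101✓ 11001✓ 11010✓ 11100✓ 11110✓ 11111✓
Round 1: -0000 -1010✓ -1110✓ -1111✓ 0-000 0-111 00-00 01-10✓ 010-0 011-1 0111-✓ 1-001 1-010 10-01 100-0✓ 100-1✓ 1000-✓ 1001-✓ 11-10✓ 111-0 1111-✓
Round 2: -1-10 -111- 100--
PIs = {-0000, -1-10, -111-, 0-000, 0-111, 00-00, 010-0, 011-1, 1-001, 1-010, 10-01, 100--, 111-0}
Coverage chart:
  m0: -0000,0-000,00-00
  m4: 00-00 ←essential
  m7: 0-111 ←essential
  m8: 0-000,010-0
  m10: -1-10,010-0
  m13: 011-1 ←essential
  m14: -1-10,-111-
  m15: -111-,0-111,011-1
  m16: -0000,100--
  m17: 1-001,10-01,100--
  m18: 1-010,100--
  m19: 100-- ←essential
  m21: 10-01 ←essential
  m25: 1-001 ←essential
  m26: -1-10,1-010
  m28: 111-0 ←essential
  m30: -1-10,-111-,111-0
Essential: 0-111, 00-00, 011-1, 1-001, 10-01, 100--, 111-0
Petrick residual → -1-10, 0-000
Min cover (9 terms): bde' + a'c'd'e' + a'cde + a'b'd'e' + a'bce + ac'd'e + ab'd'e + ab'c' + abce'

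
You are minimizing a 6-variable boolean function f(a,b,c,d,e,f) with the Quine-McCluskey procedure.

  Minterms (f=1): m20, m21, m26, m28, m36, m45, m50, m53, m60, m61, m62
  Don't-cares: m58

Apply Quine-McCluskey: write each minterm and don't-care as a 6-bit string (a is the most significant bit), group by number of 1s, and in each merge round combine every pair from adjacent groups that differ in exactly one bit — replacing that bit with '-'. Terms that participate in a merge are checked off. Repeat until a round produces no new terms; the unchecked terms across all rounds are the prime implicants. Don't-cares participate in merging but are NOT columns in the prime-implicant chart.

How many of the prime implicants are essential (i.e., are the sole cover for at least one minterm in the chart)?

4

Round 0: 010100✓ 010101✓ 011010✓ 011100✓ 100100 101101✓ 110010✓ 110101✓ 111010✓ 111100✓ 111101✓ 111110✓
Round 1: -10101 -11010 -11100 01-100 01010- 1-1101 11-010 11-101 111-10 1111-0 11110-
PIs = {-10101, -11010, -11100, 01-100, 01010-, 1-1101, 100100, 11-010, 11-101, 111-10, 1111-0, 11110-}
Coverage chart:
  m20: 01-100,01010-
  m21: -10101,01010-
  m26: -11010 ←essential
  m28: -11100,01-100
  m36: 100100 ←essential
  m45: 1-1101 ←essential
  m50: 11-010 ←essential
  m53: -10101,11-101
  m60: -11100,1111-0,11110-
  m61: 1-1101,11-101,11110-
  m62: 111-10,1111-0
Essential: -11010, 1-1101, 100100, 11-010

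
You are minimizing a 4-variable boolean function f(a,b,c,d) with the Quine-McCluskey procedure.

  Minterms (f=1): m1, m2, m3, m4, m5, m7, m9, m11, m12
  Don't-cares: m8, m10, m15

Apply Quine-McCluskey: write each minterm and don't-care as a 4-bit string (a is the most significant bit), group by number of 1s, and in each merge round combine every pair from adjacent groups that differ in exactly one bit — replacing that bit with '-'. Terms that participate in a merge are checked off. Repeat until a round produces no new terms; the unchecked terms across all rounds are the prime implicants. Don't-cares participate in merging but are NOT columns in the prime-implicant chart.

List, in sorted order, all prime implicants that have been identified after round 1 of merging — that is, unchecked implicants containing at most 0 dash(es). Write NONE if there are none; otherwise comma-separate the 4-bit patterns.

NONE

size-2^0 implicants → 0001(✓)  0010(✓)  0011(✓)  0100(✓)  0101(✓)  0111(✓)  1000(✓)  1001(✓)  1010(✓)  1011(✓)  1100(✓)  1111(✓)
size-2^1 implicants → -001(✓)  -010(✓)  -011(✓)  -100  -111(✓)  0-01(✓)  0-11(✓)  00-1(✓)  001-(✓)  01-1(✓)  010-  1-00  1-11(✓)  10-0(✓)  10-1(✓)  100-(✓)  101-(✓)
size-2^2 implicants → --11  -0-1  -01-  0--1  10--
Unchecked terms (primes): --11, -0-1, -01-, -100, 0--1, 010-, 1-00, 10--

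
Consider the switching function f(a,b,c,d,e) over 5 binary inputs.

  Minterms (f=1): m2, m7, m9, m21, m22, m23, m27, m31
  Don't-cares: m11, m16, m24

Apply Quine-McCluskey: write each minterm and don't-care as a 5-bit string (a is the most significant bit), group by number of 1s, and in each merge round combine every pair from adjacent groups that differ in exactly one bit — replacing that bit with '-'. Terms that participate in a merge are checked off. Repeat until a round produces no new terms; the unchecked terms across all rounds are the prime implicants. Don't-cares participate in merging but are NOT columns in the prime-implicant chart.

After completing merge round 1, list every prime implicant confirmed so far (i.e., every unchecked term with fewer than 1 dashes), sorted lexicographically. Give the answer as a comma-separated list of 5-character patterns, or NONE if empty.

[col 0] 00010, 00111*, 01001*, 01011*, 10000*, 10101*, 10110*, 10111*, 11000*, 11011*, 11111*
[col 1] -0111, -1011, 010-1, 1-000, 1-111, 101-1, 1011-, 11-11
Prime implicants: -0111, -1011, 00010, 010-1, 1-000, 1-111, 101-1, 1011-, 11-11

00010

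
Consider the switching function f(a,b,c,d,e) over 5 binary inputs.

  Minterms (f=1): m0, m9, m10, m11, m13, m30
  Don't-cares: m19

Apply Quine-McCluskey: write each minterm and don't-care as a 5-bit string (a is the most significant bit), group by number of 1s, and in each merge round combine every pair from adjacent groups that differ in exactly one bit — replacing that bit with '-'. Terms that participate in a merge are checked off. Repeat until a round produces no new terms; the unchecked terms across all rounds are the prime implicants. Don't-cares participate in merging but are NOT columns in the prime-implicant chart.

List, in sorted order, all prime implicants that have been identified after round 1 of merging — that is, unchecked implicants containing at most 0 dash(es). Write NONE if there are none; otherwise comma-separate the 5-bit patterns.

00000, 10011, 11110

[col 0] 00000, 01001*, 01010*, 01011*, 01101*, 10011, 11110
[col 1] 01-01, 010-1, 0101-
Prime implicants: 00000, 01-01, 010-1, 0101-, 10011, 11110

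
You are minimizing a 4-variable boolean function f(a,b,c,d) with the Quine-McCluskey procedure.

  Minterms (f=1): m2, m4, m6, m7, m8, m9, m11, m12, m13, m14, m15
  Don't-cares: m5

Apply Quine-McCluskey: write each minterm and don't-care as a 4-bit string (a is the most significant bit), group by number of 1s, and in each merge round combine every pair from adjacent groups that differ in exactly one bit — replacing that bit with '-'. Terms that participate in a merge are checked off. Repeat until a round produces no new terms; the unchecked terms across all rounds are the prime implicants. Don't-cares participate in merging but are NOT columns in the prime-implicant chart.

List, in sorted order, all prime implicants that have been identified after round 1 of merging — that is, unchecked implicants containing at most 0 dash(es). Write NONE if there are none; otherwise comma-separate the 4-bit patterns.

[col 0] 0010*, 0100*, 0101*, 0110*, 0111*, 1000*, 1001*, 1011*, 1100*, 1101*, 1110*, 1111*
[col 1] -100*, -101*, -110*, -111*, 0-10, 01-0*, 01-1*, 010-*, 011-*, 1-00*, 1-01*, 1-11*, 10-1*, 100-*, 11-0*, 11-1*, 110-*, 111-*
[col 2] -1-0*, -1-1*, -10-*, -11-*, 01--*, 1--1, 1-0-, 11--*
[col 3] -1--
Prime implicants: -1--, 0-10, 1--1, 1-0-

NONE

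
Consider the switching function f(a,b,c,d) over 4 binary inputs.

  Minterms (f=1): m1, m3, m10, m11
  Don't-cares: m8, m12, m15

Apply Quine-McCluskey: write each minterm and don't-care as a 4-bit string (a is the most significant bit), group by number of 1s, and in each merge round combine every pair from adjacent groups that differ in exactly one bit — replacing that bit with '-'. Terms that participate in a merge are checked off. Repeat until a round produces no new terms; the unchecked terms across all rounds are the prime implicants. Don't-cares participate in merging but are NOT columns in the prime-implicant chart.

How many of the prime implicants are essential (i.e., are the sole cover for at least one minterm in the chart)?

[col 0] 0001*, 0011*, 1000*, 1010*, 1011*, 1100*, 1111*
[col 1] -011, 00-1, 1-00, 1-11, 10-0, 101-
Prime implicants: -011, 00-1, 1-00, 1-11, 10-0, 101-
PI chart (minterm → PIs covering it):
  1 | 00-1  (sole → essential)
  3 | -011,00-1
  10 | 10-0,101-
  11 | -011,1-11,101-
Essential prime implicants: 00-1

1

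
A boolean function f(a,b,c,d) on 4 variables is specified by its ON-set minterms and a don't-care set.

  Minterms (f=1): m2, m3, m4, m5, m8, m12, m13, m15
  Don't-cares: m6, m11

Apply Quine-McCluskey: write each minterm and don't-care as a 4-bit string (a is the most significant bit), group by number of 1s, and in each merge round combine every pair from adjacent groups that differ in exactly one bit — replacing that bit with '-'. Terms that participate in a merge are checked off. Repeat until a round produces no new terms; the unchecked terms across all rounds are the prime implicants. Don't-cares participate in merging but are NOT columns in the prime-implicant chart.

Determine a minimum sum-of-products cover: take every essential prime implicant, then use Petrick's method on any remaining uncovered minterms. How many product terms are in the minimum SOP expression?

4

[col 0] 0010*, 0011*, 0100*, 0101*, 0110*, 1000*, 1011*, 1100*, 1101*, 1111*
[col 1] -011, -100*, -101*, 0-10, 001-, 01-0, 010-*, 1-00, 1-11, 11-1, 110-*
[col 2] -10-
Prime implicants: -011, -10-, 0-10, 001-, 01-0, 1-00, 1-11, 11-1
PI chart (minterm → PIs covering it):
  2 | 0-10,001-
  3 | -011,001-
  4 | -10-,01-0
  5 | -10-  (sole → essential)
  8 | 1-00  (sole → essential)
  12 | -10-,1-00
  13 | -10-,11-1
  15 | 1-11,11-1
Essential prime implicants: -10-, 1-00
Petrick residual → 001-, 1-11
Minimum SOP uses 4 PIs: bc' + a'b'c + ac'd' + acd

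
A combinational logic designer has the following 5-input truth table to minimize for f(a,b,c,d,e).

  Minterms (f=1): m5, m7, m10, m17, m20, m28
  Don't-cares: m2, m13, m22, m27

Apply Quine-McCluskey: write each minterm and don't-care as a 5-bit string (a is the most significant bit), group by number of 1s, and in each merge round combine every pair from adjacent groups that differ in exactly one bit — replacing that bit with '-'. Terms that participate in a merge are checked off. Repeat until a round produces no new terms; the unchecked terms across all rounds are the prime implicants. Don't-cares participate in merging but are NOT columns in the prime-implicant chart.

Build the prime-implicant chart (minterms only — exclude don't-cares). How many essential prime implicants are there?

Round 0: 00010✓ 00101✓ 00111✓ 01010✓ 01101✓ 10001 10100✓ 10110✓ 11011 11100✓
Round 1: 0-010 0-101 001-1 1-100 101-0
PIs = {0-010, 0-101, 001-1, 1-100, 10001, 101-0, 11011}
Coverage chart:
  m5: 0-101,001-1
  m7: 001-1 ←essential
  m10: 0-010 ←essential
  m17: 10001 ←essential
  m20: 1-100,101-0
  m28: 1-100 ←essential
Essential: 0-010, 001-1, 1-100, 10001

4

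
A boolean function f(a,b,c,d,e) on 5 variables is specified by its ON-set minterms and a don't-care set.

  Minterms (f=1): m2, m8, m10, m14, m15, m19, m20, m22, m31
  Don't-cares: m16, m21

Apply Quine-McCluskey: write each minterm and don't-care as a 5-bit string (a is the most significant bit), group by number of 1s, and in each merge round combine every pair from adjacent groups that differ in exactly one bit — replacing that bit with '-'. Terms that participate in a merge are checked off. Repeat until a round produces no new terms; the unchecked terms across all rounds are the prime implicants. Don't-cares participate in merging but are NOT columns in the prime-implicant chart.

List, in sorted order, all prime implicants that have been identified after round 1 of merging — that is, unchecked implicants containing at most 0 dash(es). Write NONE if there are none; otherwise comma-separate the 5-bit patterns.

Round 0: 00010✓ 01000✓ 01010✓ 01110✓ 01111✓ 10000✓ 10011 10100✓ 10101✓ 10110✓ 11111✓
Round 1: -1111 0-010 01-10 010-0 0111- 10-00 101-0 1010-
PIs = {-1111, 0-010, 01-10, 010-0, 0111-, 10-00, 10011, 101-0, 1010-}

10011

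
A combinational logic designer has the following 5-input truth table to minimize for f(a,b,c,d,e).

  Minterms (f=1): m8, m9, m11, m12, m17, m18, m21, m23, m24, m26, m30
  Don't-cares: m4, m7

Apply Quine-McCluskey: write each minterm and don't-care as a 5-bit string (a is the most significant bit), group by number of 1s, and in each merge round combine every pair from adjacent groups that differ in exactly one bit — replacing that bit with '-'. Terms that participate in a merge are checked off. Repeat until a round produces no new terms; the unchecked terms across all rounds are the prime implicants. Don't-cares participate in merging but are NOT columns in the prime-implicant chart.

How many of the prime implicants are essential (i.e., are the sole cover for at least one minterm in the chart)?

4

size-2^0 implicants → 00100(✓)  00111(✓)  01000(✓)  01001(✓)  01011(✓)  01100(✓)  10001(✓)  10010(✓)  10101(✓)  10111(✓)  11000(✓)  11010(✓)  11110(✓)
size-2^1 implicants → -0111  -1000  0-100  01-00  010-1  0100-  1-010  10-01  101-1  11-10  110-0
Unchecked terms (primes): -0111, -1000, 0-100, 01-00, 010-1, 0100-, 1-010, 10-01, 101-1, 11-10, 110-0
Minterm coverage:
  m8 ⊆ -1000,01-00,0100-
  m9 ⊆ 010-1,0100-
  m11 ⊆ 010-1 [E]
  m12 ⊆ 0-100,01-00
  m17 ⊆ 10-01 [E]
  m18 ⊆ 1-010 [E]
  m21 ⊆ 10-01,101-1
  m23 ⊆ -0111,101-1
  m24 ⊆ -1000,110-0
  m26 ⊆ 1-010,11-10,110-0
  m30 ⊆ 11-10 [E]
E = {010-1, 1-010, 10-01, 11-10}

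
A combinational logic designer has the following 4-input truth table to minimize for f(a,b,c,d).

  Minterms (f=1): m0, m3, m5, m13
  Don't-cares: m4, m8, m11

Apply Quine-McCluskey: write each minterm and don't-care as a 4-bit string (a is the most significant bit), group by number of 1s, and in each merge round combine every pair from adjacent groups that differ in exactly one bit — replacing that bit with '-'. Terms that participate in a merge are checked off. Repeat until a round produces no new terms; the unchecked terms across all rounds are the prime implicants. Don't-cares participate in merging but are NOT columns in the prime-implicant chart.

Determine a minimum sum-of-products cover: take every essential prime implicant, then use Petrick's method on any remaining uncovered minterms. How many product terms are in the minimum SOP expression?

3

[col 0] 0000*, 0011*, 0100*, 0101*, 1000*, 1011*, 1101*
[col 1] -000, -011, -101, 0-00, 010-
Prime implicants: -000, -011, -101, 0-00, 010-
PI chart (minterm → PIs covering it):
  0 | -000,0-00
  3 | -011  (sole → essential)
  5 | -101,010-
  13 | -101  (sole → essential)
Essential prime implicants: -011, -101
Petrick residual → -000
Minimum SOP uses 3 PIs: b'c'd' + b'cd + bc'd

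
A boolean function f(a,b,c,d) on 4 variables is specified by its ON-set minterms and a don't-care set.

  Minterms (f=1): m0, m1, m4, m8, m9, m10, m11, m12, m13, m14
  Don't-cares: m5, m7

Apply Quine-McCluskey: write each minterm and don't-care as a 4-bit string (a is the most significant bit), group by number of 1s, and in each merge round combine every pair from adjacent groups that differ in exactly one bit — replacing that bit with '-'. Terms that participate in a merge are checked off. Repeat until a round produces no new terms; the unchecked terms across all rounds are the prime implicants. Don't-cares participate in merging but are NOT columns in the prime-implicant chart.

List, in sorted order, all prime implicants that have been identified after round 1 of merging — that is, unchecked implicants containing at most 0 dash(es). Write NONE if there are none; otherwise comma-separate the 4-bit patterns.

[col 0] 0000*, 0001*, 0100*, 0101*, 0111*, 1000*, 1001*, 1010*, 1011*, 1100*, 1101*, 1110*
[col 1] -000*, -001*, -100*, -101*, 0-00*, 0-01*, 000-*, 01-1, 010-*, 1-00*, 1-01*, 1-10*, 10-0*, 10-1*, 100-*, 101-*, 11-0*, 110-*
[col 2] --00*, --01*, -00-*, -10-*, 0-0-*, 1--0, 1-0-*, 10--
[col 3] --0-
Prime implicants: --0-, 01-1, 1--0, 10--

NONE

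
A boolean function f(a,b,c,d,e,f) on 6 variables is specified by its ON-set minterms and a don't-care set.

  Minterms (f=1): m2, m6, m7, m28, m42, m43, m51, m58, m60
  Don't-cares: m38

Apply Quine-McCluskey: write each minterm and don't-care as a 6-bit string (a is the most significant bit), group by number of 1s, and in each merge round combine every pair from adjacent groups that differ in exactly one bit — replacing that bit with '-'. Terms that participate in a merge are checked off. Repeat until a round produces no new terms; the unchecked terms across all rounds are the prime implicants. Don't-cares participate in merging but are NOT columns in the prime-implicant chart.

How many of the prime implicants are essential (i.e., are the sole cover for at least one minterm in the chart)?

6

[col 0] 000010*, 000110*, 000111*, 011100*, 100110*, 101010*, 101011*, 110011, 111010*, 111100*
[col 1] -00110, -11100, 000-10, 00011-, 1-1010, 10101-
Prime implicants: -00110, -11100, 000-10, 00011-, 1-1010, 10101-, 110011
PI chart (minterm → PIs covering it):
  2 | 000-10  (sole → essential)
  6 | -00110,000-10,00011-
  7 | 00011-  (sole → essential)
  28 | -11100  (sole → essential)
  42 | 1-1010,10101-
  43 | 10101-  (sole → essential)
  51 | 110011  (sole → essential)
  58 | 1-1010  (sole → essential)
  60 | -11100  (sole → essential)
Essential prime implicants: -11100, 000-10, 00011-, 1-1010, 10101-, 110011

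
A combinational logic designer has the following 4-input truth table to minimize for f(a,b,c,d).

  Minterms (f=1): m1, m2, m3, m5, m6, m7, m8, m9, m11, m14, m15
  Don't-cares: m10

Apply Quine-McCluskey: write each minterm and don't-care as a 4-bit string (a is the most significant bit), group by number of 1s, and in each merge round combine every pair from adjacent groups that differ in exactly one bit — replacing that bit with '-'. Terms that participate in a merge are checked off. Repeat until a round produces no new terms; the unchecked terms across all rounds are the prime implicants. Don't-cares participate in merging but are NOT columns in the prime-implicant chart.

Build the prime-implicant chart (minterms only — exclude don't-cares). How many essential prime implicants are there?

Round 0: 0001✓ 0010✓ 0011✓ 0101✓ 0110✓ 0111✓ 1000✓ 1001✓ 1010✓ 1011✓ 1110✓ 1111✓
Round 1: -001✓ -010✓ -011✓ -110✓ -111✓ 0-01✓ 0-10✓ 0-11✓ 00-1✓ 001-✓ 01-1✓ 011-✓ 1-10✓ 1-11✓ 10-0✓ 10-1✓ 100-✓ 101-✓ 111-✓
Round 2: --10✓ --11✓ -0-1 -01-✓ -11-✓ 0--1 0-1-✓ 1-1-✓ 10--
Round 3: --1-
PIs = {--1-, -0-1, 0--1, 10--}
Coverage chart:
  m1: -0-1,0--1
  m2: --1- ←essential
  m3: --1-,-0-1,0--1
  m5: 0--1 ←essential
  m6: --1- ←essential
  m7: --1-,0--1
  m8: 10-- ←essential
  m9: -0-1,10--
  m11: --1-,-0-1,10--
  m14: --1- ←essential
  m15: --1- ←essential
Essential: --1-, 0--1, 10--

3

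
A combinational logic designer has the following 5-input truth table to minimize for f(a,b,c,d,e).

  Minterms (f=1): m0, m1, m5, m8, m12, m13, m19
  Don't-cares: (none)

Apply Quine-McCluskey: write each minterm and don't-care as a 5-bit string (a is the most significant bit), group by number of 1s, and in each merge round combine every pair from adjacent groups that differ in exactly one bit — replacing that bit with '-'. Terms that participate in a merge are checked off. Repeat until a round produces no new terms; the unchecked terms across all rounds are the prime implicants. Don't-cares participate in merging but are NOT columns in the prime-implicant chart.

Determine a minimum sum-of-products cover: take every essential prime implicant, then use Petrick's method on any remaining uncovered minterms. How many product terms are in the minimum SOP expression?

4

Round 0: 00000✓ 00001✓ 00101✓ 01000✓ 01100✓ 01101✓ 10011
Round 1: 0-000 0-101 00-01 0000- 01-00 0110-
PIs = {0-000, 0-101, 00-01, 0000-, 01-00, 0110-, 10011}
Coverage chart:
  m0: 0-000,0000-
  m1: 00-01,0000-
  m5: 0-101,00-01
  m8: 0-000,01-00
  m12: 01-00,0110-
  m13: 0-101,0110-
  m19: 10011 ←essential
Essential: 10011
Petrick residual → 0-000, 00-01, 0110-
Min cover (4 terms): a'c'd'e' + a'b'd'e + a'bcd' + ab'c'de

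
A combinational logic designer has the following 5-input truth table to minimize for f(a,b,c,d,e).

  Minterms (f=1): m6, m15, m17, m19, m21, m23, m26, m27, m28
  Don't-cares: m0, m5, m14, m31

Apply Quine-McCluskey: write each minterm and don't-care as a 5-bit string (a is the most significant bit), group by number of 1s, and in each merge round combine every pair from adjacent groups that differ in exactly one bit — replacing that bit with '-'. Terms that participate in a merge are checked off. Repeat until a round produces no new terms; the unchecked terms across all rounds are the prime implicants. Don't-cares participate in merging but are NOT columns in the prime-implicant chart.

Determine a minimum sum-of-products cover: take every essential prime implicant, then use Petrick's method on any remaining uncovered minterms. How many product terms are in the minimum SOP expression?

5

size-2^0 implicants → 00000  00101(✓)  00110(✓)  01110(✓)  01111(✓)  10001(✓)  10011(✓)  10101(✓)  10111(✓)  11010(✓)  11011(✓)  11100  11111(✓)
size-2^1 implicants → -0101  -1111  0-110  0111-  1-011(✓)  1-111(✓)  10-01(✓)  10-11(✓)  100-1(✓)  101-1(✓)  11-11(✓)  1101-
size-2^2 implicants → 1--11  10--1
Unchecked terms (primes): -0101, -1111, 0-110, 00000, 0111-, 1--11, 10--1, 1101-, 11100
Minterm coverage:
  m6 ⊆ 0-110 [E]
  m15 ⊆ -1111,0111-
  m17 ⊆ 10--1 [E]
  m19 ⊆ 1--11,10--1
  m21 ⊆ -0101,10--1
  m23 ⊆ 1--11,10--1
  m26 ⊆ 1101- [E]
  m27 ⊆ 1--11,1101-
  m28 ⊆ 11100 [E]
E = {0-110, 10--1, 1101-, 11100}
Petrick residual → -1111
Cover = bcde + a'cde' + ab'e + abc'd + abcd'e'  |cover|=5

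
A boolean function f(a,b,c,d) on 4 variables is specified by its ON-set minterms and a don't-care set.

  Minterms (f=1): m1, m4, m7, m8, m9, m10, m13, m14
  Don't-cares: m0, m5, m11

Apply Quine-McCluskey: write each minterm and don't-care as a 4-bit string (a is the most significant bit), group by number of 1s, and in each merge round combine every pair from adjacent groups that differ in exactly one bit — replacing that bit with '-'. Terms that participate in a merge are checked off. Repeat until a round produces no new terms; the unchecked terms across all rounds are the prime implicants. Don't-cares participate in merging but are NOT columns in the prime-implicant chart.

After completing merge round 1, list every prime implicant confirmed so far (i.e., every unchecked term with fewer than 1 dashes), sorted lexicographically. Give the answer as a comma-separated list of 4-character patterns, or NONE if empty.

NONE

size-2^0 implicants → 0000(✓)  0001(✓)  0100(✓)  0101(✓)  0111(✓)  1000(✓)  1001(✓)  1010(✓)  1011(✓)  1101(✓)  1110(✓)
size-2^1 implicants → -000(✓)  -001(✓)  -101(✓)  0-00(✓)  0-01(✓)  000-(✓)  01-1  010-(✓)  1-01(✓)  1-10  10-0(✓)  10-1(✓)  100-(✓)  101-(✓)
size-2^2 implicants → --01  -00-  0-0-  10--
Unchecked terms (primes): --01, -00-, 0-0-, 01-1, 1-10, 10--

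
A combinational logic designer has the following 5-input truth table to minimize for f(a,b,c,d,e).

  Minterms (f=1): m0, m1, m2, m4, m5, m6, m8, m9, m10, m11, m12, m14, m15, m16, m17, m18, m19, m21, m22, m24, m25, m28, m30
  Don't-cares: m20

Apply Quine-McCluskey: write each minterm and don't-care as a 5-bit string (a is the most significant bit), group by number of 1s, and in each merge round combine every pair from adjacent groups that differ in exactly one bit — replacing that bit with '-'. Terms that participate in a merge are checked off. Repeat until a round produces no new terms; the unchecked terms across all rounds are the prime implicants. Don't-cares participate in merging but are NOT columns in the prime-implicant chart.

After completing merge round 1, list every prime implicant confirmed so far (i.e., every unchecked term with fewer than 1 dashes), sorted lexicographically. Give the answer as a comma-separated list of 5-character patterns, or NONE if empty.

Round 0: 00000✓ 00001✓ 00010✓ 00100✓ 00101✓ 00110✓ 01000✓ 01001✓ 01010✓ 01011✓ 01100✓ 01110✓ 01111✓ 10000✓ 10001✓ 10010✓ 10011✓ 10100✓ 10101✓ 10110✓ 11000✓ 11001✓ 11100✓ 11110✓
Round 1: -0000✓ -0001✓ -0010✓ -0100✓ -0101✓ -0110✓ -1000✓ -1001✓ -1100✓ -1110✓ 0-000✓ 0-001✓ 0-010✓ 0-100✓ 0-110✓ 00-00✓ 00-01✓ 00-10✓ 000-0✓ 0000-✓ 001-0✓ 0010-✓ 01-00✓ 01-10✓ 01-11✓ 010-0✓ 010-1✓ 0100-✓ 0101-✓ 011-0✓ 0111-✓ 1-000✓ 1-001✓ 1-100✓ 1-110✓ 10-00✓ 10-01✓ 10-10✓ 100-0✓ 100-1✓ 1000-✓ 1001-✓ 101-0✓ 1010-✓ 11-00✓ 1100-✓ 111-0✓
Round 2: --000✓ --001✓ --100✓ --110✓ -0-00✓ -0-01✓ -0-10✓ -00-0✓ -000-✓ -01-0✓ -010-✓ -1-00✓ -100-✓ -11-0✓ 0--00✓ 0--10✓ 0-0-0✓ 0-00-✓ 0-1-0✓ 00--0✓ 00-0-✓ 01--0✓ 01-1- 010-- 1--00✓ 1-00-✓ 1-1-0✓ 10--0✓ 10-0-✓ 100--
Round 3: ---00 --00- --1-0 -0--0 -0-0- 0---0
PIs = {---00, --00-, --1-0, -0--0, -0-0-, 0---0, 01-1-, 010--, 100--}

NONE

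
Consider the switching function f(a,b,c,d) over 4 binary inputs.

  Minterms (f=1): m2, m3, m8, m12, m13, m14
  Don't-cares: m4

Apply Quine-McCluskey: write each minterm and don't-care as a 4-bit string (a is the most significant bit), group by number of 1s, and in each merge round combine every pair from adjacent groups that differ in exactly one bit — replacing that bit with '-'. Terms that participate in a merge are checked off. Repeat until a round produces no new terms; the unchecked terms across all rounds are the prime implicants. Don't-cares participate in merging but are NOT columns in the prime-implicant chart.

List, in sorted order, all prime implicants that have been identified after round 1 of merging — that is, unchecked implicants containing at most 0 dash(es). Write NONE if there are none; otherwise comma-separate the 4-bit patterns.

NONE

Round 0: 0010✓ 0011✓ 0100✓ 1000✓ 1100✓ 1101✓ 1110✓
Round 1: -100 001- 1-00 11-0 110-
PIs = {-100, 001-, 1-00, 11-0, 110-}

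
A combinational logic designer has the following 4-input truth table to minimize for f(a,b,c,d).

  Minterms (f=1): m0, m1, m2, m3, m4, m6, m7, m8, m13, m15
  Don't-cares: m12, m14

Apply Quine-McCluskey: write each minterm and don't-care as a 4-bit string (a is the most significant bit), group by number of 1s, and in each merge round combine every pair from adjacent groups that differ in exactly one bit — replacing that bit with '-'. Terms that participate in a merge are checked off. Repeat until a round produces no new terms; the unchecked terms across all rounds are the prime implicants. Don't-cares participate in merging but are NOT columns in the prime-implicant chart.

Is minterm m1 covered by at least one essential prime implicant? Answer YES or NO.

YES

[col 0] 0000*, 0001*, 0010*, 0011*, 0100*, 0110*, 0111*, 1000*, 1100*, 1101*, 1110*, 1111*
[col 1] -000*, -100*, -110*, -111*, 0-00*, 0-10*, 0-11*, 00-0*, 00-1*, 000-*, 001-*, 01-0*, 011-*, 1-00*, 11-0*, 11-1*, 110-*, 111-*
[col 2] --00, -1-0, -11-, 0--0, 0-1-, 00--, 11--
Prime implicants: --00, -1-0, -11-, 0--0, 0-1-, 00--, 11--
PI chart (minterm → PIs covering it):
  0 | --00,0--0,00--
  1 | 00--  (sole → essential)
  2 | 0--0,0-1-,00--
  3 | 0-1-,00--
  4 | --00,-1-0,0--0
  6 | -1-0,-11-,0--0,0-1-
  7 | -11-,0-1-
  8 | --00  (sole → essential)
  13 | 11--  (sole → essential)
  15 | -11-,11--
Essential prime implicants: --00, 00--, 11--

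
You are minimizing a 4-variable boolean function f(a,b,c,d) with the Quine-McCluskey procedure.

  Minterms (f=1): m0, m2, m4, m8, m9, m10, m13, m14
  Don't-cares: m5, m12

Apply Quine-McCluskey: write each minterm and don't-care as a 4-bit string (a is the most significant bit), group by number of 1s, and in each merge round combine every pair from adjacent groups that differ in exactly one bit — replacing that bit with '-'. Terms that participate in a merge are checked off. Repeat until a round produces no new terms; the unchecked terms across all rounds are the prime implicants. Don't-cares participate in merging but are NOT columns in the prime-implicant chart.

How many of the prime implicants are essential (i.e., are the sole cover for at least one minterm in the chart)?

3

size-2^0 implicants → 0000(✓)  0010(✓)  0100(✓)  0101(✓)  1000(✓)  1001(✓)  1010(✓)  1100(✓)  1101(✓)  1110(✓)
size-2^1 implicants → -000(✓)  -010(✓)  -100(✓)  -101(✓)  0-00(✓)  00-0(✓)  010-(✓)  1-00(✓)  1-01(✓)  1-10(✓)  10-0(✓)  100-(✓)  11-0(✓)  110-(✓)
size-2^2 implicants → --00  -0-0  -10-  1--0  1-0-
Unchecked terms (primes): --00, -0-0, -10-, 1--0, 1-0-
Minterm coverage:
  m0 ⊆ --00,-0-0
  m2 ⊆ -0-0 [E]
  m4 ⊆ --00,-10-
  m8 ⊆ --00,-0-0,1--0,1-0-
  m9 ⊆ 1-0- [E]
  m10 ⊆ -0-0,1--0
  m13 ⊆ -10-,1-0-
  m14 ⊆ 1--0 [E]
E = {-0-0, 1--0, 1-0-}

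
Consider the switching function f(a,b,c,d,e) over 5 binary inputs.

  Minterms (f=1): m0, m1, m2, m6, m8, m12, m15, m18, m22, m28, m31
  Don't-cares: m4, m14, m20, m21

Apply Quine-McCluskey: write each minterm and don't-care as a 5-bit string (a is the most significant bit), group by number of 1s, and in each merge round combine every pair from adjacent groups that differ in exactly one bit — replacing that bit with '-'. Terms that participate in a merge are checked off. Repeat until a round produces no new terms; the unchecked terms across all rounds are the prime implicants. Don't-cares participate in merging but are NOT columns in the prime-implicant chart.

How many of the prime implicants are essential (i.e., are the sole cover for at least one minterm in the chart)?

5

size-2^0 implicants → 00000(✓)  00001(✓)  00010(✓)  00100(✓)  00110(✓)  01000(✓)  01100(✓)  01110(✓)  01111(✓)  10010(✓)  10100(✓)  10101(✓)  10110(✓)  11100(✓)  11111(✓)
size-2^1 implicants → -0010(✓)  -0100(✓)  -0110(✓)  -1100(✓)  -1111  0-000(✓)  0-100(✓)  0-110(✓)  00-00(✓)  00-10(✓)  000-0(✓)  0000-  001-0(✓)  01-00(✓)  011-0(✓)  0111-  1-100(✓)  10-10(✓)  101-0(✓)  1010-
size-2^2 implicants → --100  -0-10  -01-0  0--00  0-1-0  00--0
Unchecked terms (primes): --100, -0-10, -01-0, -1111, 0--00, 0-1-0, 00--0, 0000-, 0111-, 1010-
Minterm coverage:
  m0 ⊆ 0--00,00--0,0000-
  m1 ⊆ 0000- [E]
  m2 ⊆ -0-10,00--0
  m6 ⊆ -0-10,-01-0,0-1-0,00--0
  m8 ⊆ 0--00 [E]
  m12 ⊆ --100,0--00,0-1-0
  m15 ⊆ -1111,0111-
  m18 ⊆ -0-10 [E]
  m22 ⊆ -0-10,-01-0
  m28 ⊆ --100 [E]
  m31 ⊆ -1111 [E]
E = {--100, -0-10, -1111, 0--00, 0000-}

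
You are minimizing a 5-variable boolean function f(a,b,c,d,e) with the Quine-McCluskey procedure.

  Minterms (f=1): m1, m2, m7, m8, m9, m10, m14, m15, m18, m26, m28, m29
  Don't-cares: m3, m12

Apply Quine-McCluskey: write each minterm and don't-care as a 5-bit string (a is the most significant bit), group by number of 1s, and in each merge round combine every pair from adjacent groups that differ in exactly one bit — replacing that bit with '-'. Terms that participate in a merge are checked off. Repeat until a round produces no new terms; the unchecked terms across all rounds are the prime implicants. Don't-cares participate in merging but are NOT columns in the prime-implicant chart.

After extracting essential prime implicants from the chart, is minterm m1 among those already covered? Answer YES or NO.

size-2^0 implicants → 00001(✓)  00010(✓)  00011(✓)  00111(✓)  01000(✓)  01001(✓)  01010(✓)  01100(✓)  01110(✓)  01111(✓)  10010(✓)  11010(✓)  11100(✓)  11101(✓)
size-2^1 implicants → -0010(✓)  -1010(✓)  -1100  0-001  0-010(✓)  0-111  00-11  000-1  0001-  01-00(✓)  01-10(✓)  010-0(✓)  0100-  011-0(✓)  0111-  1-010(✓)  1110-
size-2^2 implicants → --010  01--0
Unchecked terms (primes): --010, -1100, 0-001, 0-111, 00-11, 000-1, 0001-, 01--0, 0100-, 0111-, 1110-
Minterm coverage:
  m1 ⊆ 0-001,000-1
  m2 ⊆ --010,0001-
  m7 ⊆ 0-111,00-11
  m8 ⊆ 01--0,0100-
  m9 ⊆ 0-001,0100-
  m10 ⊆ --010,01--0
  m14 ⊆ 01--0,0111-
  m15 ⊆ 0-111,0111-
  m18 ⊆ --010 [E]
  m26 ⊆ --010 [E]
  m28 ⊆ -1100,1110-
  m29 ⊆ 1110- [E]
E = {--010, 1110-}

NO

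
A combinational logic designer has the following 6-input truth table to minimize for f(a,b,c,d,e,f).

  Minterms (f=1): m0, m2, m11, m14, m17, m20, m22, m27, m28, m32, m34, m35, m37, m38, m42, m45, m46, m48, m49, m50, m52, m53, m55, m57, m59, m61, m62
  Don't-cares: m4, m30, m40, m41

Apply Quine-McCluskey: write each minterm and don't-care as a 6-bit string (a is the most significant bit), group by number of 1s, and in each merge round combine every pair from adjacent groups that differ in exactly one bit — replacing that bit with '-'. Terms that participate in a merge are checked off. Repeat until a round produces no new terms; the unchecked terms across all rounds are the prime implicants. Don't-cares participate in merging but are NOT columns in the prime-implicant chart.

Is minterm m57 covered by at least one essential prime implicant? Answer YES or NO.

NO

[col 0] 000000*, 000010*, 000100*, 001011*, 001110*, 010001*, 010100*, 010110*, 011011*, 011100*, 011110*, 100000*, 100010*, 100011*, 100101*, 100110*, 101000*, 101001*, 101010*, 101101*, 101110*, 110000*, 110001*, 110010*, 110100*, 110101*, 110111*, 111001*, 111011*, 111101*, 111110*
[col 1] -00000*, -00010*, -01110*, -10001, -10100, -11011, -11110*, 0-0100, 0-1011, 0-1110*, 000-00, 0000-0*, 01-100*, 01-110*, 0101-0*, 0111-0*, 1-0000*, 1-0010*, 1-0101*, 1-1001*, 1-1101*, 1-1110*, 10-000*, 10-010*, 10-101*, 10-110*, 100-10*, 1000-0*, 10001-, 101-01*, 101-10*, 1010-0*, 10100-, 11-001*, 11-101*, 110-00*, 110-01*, 1100-0*, 11000-*, 1101-1, 11010-*, 111-01*, 1110-1
[col 2] --1110, -000-0, 01-1-0, 1--101, 1-00-0, 1-1-01, 10--10, 10-0-0, 11--01, 110-0-
Prime implicants: --1110, -000-0, -10001, -10100, -11011, 0-0100, 0-1011, 000-00, 01-1-0, 1--101, 1-00-0, 1-1-01, 10--10, 10-0-0, 10001-, 10100-, 11--01, 110-0-, 1101-1, 1110-1
PI chart (minterm → PIs covering it):
  0 | -000-0,000-00
  2 | -000-0  (sole → essential)
  11 | 0-1011  (sole → essential)
  14 | --1110  (sole → essential)
  17 | -10001  (sole → essential)
  20 | -10100,0-0100,01-1-0
  22 | 01-1-0  (sole → essential)
  27 | -11011,0-1011
  28 | 01-1-0  (sole → essential)
  32 | -000-0,1-00-0,10-0-0
  34 | -000-0,1-00-0,10--10,10-0-0,10001-
  35 | 10001-  (sole → essential)
  37 | 1--101  (sole → essential)
  38 | 10--10  (sole → essential)
  42 | 10--10,10-0-0
  45 | 1--101,1-1-01
  46 | --1110,10--10
  48 | 1-00-0,110-0-
  49 | -10001,11--01,110-0-
  50 | 1-00-0  (sole → essential)
  52 | -10100,110-0-
  53 | 1--101,11--01,110-0-,1101-1
  55 | 1101-1  (sole → essential)
  57 | 1-1-01,11--01,1110-1
  59 | -11011,1110-1
  61 | 1--101,1-1-01,11--01
  62 | --1110  (sole → essential)
Essential prime implicants: --1110, -000-0, -10001, 0-1011, 01-1-0, 1--101, 1-00-0, 10--10, 10001-, 1101-1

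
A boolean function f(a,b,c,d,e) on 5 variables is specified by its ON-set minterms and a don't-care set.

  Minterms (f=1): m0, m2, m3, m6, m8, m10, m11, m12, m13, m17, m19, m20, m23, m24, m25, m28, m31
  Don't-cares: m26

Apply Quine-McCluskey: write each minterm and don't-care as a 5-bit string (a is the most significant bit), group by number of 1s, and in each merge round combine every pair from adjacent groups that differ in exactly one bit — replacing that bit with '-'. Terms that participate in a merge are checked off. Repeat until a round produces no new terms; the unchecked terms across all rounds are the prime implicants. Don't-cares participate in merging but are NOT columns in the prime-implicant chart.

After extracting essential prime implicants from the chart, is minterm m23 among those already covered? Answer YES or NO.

size-2^0 implicants → 00000(✓)  00010(✓)  00011(✓)  00110(✓)  01000(✓)  01010(✓)  01011(✓)  01100(✓)  01101(✓)  10001(✓)  10011(✓)  10100(✓)  10111(✓)  11000(✓)  11001(✓)  11010(✓)  11100(✓)  11111(✓)
size-2^1 implicants → -0011  -1000(✓)  -1010(✓)  -1100(✓)  0-000(✓)  0-010(✓)  0-011(✓)  00-10  000-0(✓)  0001-(✓)  01-00(✓)  010-0(✓)  0101-(✓)  0110-  1-001  1-100  1-111  10-11  100-1  11-00(✓)  110-0(✓)  1100-
size-2^2 implicants → -1-00  -10-0  0-0-0  0-01-
Unchecked terms (primes): -0011, -1-00, -10-0, 0-0-0, 0-01-, 00-10, 0110-, 1-001, 1-100, 1-111, 10-11, 100-1, 1100-
Minterm coverage:
  m0 ⊆ 0-0-0 [E]
  m2 ⊆ 0-0-0,0-01-,00-10
  m3 ⊆ -0011,0-01-
  m6 ⊆ 00-10 [E]
  m8 ⊆ -1-00,-10-0,0-0-0
  m10 ⊆ -10-0,0-0-0,0-01-
  m11 ⊆ 0-01- [E]
  m12 ⊆ -1-00,0110-
  m13 ⊆ 0110- [E]
  m17 ⊆ 1-001,100-1
  m19 ⊆ -0011,10-11,100-1
  m20 ⊆ 1-100 [E]
  m23 ⊆ 1-111,10-11
  m24 ⊆ -1-00,-10-0,1100-
  m25 ⊆ 1-001,1100-
  m28 ⊆ -1-00,1-100
  m31 ⊆ 1-111 [E]
E = {0-0-0, 0-01-, 00-10, 0110-, 1-100, 1-111}

YES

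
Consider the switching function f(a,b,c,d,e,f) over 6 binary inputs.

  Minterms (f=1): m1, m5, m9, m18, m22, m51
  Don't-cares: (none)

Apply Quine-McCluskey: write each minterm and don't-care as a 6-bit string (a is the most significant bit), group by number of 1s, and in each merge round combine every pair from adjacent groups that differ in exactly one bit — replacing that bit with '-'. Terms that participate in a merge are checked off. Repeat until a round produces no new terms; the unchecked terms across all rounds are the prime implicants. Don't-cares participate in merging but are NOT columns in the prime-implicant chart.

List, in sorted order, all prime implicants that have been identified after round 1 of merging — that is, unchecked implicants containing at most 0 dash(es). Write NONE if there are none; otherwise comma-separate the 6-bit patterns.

size-2^0 implicants → 000001(✓)  000101(✓)  001001(✓)  010010(✓)  010110(✓)  110011
size-2^1 implicants → 00-001  000-01  010-10
Unchecked terms (primes): 00-001, 000-01, 010-10, 110011

110011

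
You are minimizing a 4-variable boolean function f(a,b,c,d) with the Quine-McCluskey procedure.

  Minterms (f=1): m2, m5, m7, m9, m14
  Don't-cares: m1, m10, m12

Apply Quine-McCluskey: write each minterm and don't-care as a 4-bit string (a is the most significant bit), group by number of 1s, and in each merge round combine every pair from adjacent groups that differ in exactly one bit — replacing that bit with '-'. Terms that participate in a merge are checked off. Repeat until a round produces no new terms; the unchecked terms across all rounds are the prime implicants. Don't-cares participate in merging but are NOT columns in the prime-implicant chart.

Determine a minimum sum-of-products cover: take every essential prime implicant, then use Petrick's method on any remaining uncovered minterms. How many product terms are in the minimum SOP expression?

Round 0: 0001✓ 0010✓ 0101✓ 0111✓ 1001✓ 1010✓ 1100✓ 1110✓
Round 1: -001 -010 0-01 01-1 1-10 11-0
PIs = {-001, -010, 0-01, 01-1, 1-10, 11-0}
Coverage chart:
  m2: -010 ←essential
  m5: 0-01,01-1
  m7: 01-1 ←essential
  m9: -001 ←essential
  m14: 1-10,11-0
Essential: -001, -010, 01-1
Petrick residual → 1-10
Min cover (4 terms): b'c'd + b'cd' + a'bd + acd'

4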